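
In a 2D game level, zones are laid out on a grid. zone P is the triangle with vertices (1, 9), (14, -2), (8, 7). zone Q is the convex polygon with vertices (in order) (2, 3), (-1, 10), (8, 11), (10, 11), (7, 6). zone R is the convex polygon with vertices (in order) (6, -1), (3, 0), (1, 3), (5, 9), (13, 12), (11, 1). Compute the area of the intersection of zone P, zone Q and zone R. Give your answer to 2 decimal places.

The intersection is the polygon with vertices (7.659,7.098), (7,6), (5.564,5.138), (3.557,6.836), (4.36,8.04).
By the shoelace formula its area is 6.61.

6.61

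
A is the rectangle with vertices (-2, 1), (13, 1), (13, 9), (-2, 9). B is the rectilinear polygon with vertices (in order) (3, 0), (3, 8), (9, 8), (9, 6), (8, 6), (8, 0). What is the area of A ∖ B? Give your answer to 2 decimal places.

83.00

|A| = 120, |A∩B| = 37.
|A ∖ B| = |A| − |A∩B| = 120 − 37 = 83.00.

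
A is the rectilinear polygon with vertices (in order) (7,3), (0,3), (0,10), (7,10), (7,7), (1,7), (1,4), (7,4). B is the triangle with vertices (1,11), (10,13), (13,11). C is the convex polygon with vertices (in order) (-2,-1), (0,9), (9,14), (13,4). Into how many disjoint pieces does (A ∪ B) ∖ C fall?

3

(A ∪ B) ∖ C splits into 3 disjoint pieces (area 0.9, area 1.2519, area 3.3633).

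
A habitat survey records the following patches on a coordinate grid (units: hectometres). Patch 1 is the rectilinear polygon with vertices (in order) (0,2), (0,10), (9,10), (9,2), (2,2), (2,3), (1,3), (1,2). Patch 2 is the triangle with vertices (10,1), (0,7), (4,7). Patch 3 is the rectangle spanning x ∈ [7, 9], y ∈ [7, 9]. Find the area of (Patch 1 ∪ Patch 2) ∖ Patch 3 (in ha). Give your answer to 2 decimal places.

67.33

|Patch 1 ∪ Patch 2| = 71.3333.
|(Patch 1 ∪ Patch 2) ∩ Patch 3| = 4.
|(Patch 1 ∪ Patch 2) ∖ Patch 3| = 71.3333 − 4 = 67.33.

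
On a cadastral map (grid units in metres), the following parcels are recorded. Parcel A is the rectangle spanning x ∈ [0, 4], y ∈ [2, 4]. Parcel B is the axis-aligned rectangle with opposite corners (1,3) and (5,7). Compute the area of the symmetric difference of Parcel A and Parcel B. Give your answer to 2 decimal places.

18.00

|Parcel A∩Parcel B|: x∈[1,4], y∈[3,4] → 3·1 = 3.
|Parcel A △ Parcel B| = |Parcel A| + |Parcel B| − 2·|Parcel A∩Parcel B| = 8 + 16 − 6 = 18.00.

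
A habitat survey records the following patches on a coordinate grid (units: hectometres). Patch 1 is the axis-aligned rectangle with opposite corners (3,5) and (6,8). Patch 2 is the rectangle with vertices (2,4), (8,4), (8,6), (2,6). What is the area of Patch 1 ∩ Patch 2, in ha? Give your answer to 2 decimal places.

3.00

|Patch 1∩Patch 2|: x∈[3,6], y∈[5,6] → 3·1 = 3.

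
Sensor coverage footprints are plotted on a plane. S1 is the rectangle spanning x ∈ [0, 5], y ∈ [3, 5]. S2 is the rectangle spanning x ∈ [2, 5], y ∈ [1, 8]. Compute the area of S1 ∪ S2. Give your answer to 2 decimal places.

By inclusion–exclusion:
Individual areas: |S1| = 10, |S2| = 21.
|S1∩S2|: x∈[2,5], y∈[3,5] → 3·2 = 6.
|S1 ∪ S2| = 31 − 6 = 25.00.

25.00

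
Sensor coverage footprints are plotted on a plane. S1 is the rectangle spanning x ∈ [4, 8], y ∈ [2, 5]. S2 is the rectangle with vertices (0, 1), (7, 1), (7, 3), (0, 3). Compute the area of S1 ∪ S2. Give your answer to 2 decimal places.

23.00

By inclusion–exclusion:
Individual areas: |S1| = 12, |S2| = 14.
|S1∩S2|: x∈[4,7], y∈[2,3] → 3·1 = 3.
|S1 ∪ S2| = 26 − 3 = 23.00.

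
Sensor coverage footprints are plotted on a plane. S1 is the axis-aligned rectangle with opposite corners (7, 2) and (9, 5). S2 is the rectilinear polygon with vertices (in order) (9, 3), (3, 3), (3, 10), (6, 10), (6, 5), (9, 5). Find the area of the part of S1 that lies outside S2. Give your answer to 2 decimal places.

2.00

|S1| = 6, |S1∩S2| = 4.
|S1 ∖ S2| = |S1| − |S1∩S2| = 6 − 4 = 2.00.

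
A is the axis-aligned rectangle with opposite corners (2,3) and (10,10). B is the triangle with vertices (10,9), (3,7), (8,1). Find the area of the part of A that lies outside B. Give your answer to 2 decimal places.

32.17

|A| = 56, |A∩B| = 23.8333.
|A ∖ B| = |A| − |A∩B| = 56 − 23.8333 = 32.17.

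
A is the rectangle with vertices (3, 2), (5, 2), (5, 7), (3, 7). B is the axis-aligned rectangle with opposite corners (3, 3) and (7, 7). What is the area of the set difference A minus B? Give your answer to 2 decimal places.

2.00

|A∩B|: x∈[3,5], y∈[3,7] → 2·4 = 8.
|A| = 10.
|A ∖ B| = |A| − |A∩B| = 10 − 8 = 2.00.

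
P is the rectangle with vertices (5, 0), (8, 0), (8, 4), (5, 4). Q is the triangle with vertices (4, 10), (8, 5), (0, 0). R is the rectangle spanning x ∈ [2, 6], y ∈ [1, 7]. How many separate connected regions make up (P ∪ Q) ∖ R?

2

(P ∪ Q) ∖ R splits into 2 disjoint pieces (area 18, area 3.75).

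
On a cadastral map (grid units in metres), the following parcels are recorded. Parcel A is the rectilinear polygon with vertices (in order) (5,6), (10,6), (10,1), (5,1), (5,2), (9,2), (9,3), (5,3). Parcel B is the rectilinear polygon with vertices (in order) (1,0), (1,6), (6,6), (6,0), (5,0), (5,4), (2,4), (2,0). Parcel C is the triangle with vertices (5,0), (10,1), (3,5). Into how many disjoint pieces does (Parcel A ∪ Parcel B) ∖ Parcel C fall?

(Parcel A ∪ Parcel B) ∖ Parcel C splits into 2 disjoint pieces (area 27.5571, area 0.1).

2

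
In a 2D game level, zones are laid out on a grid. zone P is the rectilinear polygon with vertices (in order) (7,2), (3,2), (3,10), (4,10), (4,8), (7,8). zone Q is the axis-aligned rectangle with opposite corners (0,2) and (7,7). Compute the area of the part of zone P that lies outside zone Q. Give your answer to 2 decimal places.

6.00

|zone P| = 26, |zone P∩zone Q| = 20.
|zone P ∖ zone Q| = |zone P| − |zone P∩zone Q| = 26 − 20 = 6.00.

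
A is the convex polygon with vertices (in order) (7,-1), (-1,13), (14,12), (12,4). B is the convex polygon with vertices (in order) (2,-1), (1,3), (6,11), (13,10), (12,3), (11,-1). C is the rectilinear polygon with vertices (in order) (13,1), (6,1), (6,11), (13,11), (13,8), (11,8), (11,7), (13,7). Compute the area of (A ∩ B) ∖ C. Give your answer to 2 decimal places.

20.45

|A ∩ B| = 75.1393.
|(A ∩ B) ∩ C| = 54.6905.
|(A ∩ B) ∖ C| = 75.1393 − 54.6905 = 20.45.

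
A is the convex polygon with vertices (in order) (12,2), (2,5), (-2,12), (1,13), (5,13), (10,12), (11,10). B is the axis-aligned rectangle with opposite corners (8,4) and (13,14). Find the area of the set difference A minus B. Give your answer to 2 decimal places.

74.35

|A| = 100, |A∩B| = 25.65.
|A ∖ B| = |A| − |A∩B| = 100 − 25.65 = 74.35.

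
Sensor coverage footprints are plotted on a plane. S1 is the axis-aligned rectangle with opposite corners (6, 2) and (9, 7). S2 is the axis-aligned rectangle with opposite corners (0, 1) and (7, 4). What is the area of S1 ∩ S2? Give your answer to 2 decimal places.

|S1∩S2|: x∈[6,7], y∈[2,4] → 1·2 = 2.

2.00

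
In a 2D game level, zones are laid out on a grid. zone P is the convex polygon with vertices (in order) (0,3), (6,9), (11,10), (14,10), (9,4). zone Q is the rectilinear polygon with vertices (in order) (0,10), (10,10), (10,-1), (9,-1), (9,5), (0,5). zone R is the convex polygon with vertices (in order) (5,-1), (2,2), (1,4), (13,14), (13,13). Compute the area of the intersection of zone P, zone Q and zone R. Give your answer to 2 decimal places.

The intersection is the polygon with vertices (10,9.8), (10,7.75), (8.429,5), (2.2,5), (7.316,9.263).
By the shoelace formula its area is 20.91.

20.91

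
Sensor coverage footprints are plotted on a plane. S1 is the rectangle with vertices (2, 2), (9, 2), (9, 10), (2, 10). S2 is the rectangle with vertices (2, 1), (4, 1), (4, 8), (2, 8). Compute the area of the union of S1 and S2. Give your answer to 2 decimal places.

58.00

By inclusion–exclusion:
Individual areas: |S1| = 56, |S2| = 14.
|S1∩S2|: x∈[2,4], y∈[2,8] → 2·6 = 12.
|S1 ∪ S2| = 70 − 12 = 58.00.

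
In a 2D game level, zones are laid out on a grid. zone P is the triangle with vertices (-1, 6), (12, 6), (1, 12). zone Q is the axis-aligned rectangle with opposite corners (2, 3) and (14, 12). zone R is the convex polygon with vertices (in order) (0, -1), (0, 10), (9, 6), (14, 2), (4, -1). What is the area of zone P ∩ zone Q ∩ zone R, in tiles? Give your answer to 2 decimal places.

The intersection is the polygon with vertices (2,6), (2,9.111), (9,6).
By the shoelace formula its area is 10.89.

10.89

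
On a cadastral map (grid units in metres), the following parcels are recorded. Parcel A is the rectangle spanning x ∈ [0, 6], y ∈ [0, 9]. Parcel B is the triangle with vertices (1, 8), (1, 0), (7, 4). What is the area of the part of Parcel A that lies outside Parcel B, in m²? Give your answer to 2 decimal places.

|Parcel A| = 54, |Parcel A∩Parcel B| = 23.3333.
|Parcel A ∖ Parcel B| = |Parcel A| − |Parcel A∩Parcel B| = 54 − 23.3333 = 30.67.

30.67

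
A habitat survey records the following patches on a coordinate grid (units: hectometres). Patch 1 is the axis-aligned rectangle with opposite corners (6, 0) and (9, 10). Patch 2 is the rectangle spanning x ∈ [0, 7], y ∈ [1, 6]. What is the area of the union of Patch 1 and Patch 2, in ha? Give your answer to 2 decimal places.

60.00

By inclusion–exclusion:
Individual areas: |Patch 1| = 30, |Patch 2| = 35.
|Patch 1∩Patch 2|: x∈[6,7], y∈[1,6] → 1·5 = 5.
|Patch 1 ∪ Patch 2| = 65 − 5 = 60.00.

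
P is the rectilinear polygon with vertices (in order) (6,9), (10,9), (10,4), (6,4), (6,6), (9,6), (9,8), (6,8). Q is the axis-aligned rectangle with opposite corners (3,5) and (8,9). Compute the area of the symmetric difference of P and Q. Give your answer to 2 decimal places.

26.00

|P| = 14, |Q| = 20, |P∩Q| = 4.
|P △ Q| = |P| + |Q| − 2·|P∩Q| = 14 + 20 − 8 = 26.00.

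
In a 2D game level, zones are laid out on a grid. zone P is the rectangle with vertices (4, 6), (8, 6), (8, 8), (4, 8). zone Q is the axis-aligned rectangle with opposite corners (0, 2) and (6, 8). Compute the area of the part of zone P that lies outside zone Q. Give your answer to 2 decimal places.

4.00

|zone P∩zone Q|: x∈[4,6], y∈[6,8] → 2·2 = 4.
|zone P| = 8.
|zone P ∖ zone Q| = |zone P| − |zone P∩zone Q| = 8 − 4 = 4.00.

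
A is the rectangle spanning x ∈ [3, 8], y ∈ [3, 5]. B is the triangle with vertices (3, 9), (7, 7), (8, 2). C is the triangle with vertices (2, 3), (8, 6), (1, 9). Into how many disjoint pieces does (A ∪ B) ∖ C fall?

2

(A ∪ B) ∖ C splits into 2 disjoint pieces (area 8.4526, area 2.5147).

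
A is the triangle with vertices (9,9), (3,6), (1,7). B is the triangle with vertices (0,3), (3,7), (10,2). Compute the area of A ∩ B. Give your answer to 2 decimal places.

The intersection is the polygon with vertices (3,6), (2.454,6.273), (3,7), (3.824,6.412).
By the shoelace formula its area is 0.68.

0.68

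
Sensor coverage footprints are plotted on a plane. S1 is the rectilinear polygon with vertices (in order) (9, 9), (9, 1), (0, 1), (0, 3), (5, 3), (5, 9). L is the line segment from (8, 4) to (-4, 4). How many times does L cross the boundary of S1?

The segment meets the boundary at (5,4).

1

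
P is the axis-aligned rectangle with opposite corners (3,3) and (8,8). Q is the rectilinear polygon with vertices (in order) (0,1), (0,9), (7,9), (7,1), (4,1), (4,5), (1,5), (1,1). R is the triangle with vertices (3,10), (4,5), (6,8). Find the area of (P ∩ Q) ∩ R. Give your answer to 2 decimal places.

The region (P ∩ Q) ∩ R is the polygon with vertices (6,8), (4,5), (3.4,8).
By the shoelace formula its area is 3.90.

3.90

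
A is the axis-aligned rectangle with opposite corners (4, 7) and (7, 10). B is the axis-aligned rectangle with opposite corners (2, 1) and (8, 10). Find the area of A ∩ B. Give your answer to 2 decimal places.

9.00

|A∩B|: x∈[4,7], y∈[7,10] → 3·3 = 9.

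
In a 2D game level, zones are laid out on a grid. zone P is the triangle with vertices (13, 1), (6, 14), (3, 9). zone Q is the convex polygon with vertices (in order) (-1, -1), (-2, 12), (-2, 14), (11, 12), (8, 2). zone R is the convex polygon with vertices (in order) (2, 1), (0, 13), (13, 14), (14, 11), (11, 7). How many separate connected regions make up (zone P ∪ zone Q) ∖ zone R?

(zone P ∪ zone Q) ∖ zone R splits into 2 disjoint pieces (area 59.4987, area 0.1661).

2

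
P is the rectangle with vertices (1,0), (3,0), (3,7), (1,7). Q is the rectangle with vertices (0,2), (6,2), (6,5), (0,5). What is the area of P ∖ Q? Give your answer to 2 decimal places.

8.00

|P∩Q|: x∈[1,3], y∈[2,5] → 2·3 = 6.
|P| = 14.
|P ∖ Q| = |P| − |P∩Q| = 14 − 6 = 8.00.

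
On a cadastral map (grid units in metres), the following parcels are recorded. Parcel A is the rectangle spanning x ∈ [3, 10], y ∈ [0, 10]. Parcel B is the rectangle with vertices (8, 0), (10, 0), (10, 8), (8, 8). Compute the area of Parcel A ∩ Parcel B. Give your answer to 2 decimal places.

|Parcel A∩Parcel B|: x∈[8,10], y∈[0,8] → 2·8 = 16.

16.00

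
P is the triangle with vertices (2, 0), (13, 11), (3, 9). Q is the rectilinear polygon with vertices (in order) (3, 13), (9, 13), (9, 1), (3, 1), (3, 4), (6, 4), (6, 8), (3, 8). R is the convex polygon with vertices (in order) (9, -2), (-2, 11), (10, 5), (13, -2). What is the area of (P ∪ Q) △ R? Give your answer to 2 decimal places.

|P ∪ Q| = 82.4.
|(P ∪ Q) ∩ R| = 29.6568.
|(P ∪ Q) △ R| = 82.4 + 59 − 59.3137 = 82.09.

82.09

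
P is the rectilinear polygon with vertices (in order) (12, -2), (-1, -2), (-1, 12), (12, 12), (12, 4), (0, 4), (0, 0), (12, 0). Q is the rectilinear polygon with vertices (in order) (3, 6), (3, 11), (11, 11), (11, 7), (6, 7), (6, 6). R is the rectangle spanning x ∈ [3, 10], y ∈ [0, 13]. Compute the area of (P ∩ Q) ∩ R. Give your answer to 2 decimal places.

31.00

The region (P ∩ Q) ∩ R is the polygon with vertices (10,11), (10,7), (6,7), (6,6), (3,6), (3,11).
By the shoelace formula its area is 31.00.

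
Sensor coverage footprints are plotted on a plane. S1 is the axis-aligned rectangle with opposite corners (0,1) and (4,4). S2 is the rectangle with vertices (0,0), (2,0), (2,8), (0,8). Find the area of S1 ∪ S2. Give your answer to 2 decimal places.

By inclusion–exclusion:
Individual areas: |S1| = 12, |S2| = 16.
|S1∩S2|: x∈[0,2], y∈[1,4] → 2·3 = 6.
|S1 ∪ S2| = 28 − 6 = 22.00.

22.00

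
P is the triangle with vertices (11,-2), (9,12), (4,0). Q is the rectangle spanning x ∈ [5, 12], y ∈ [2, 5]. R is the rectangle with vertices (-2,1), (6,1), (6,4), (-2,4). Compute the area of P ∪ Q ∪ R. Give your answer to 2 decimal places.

By inclusion–exclusion:
Individual areas: |P| = 47, |Q| = 21, |R| = 24.
|P∩Q| = 14.2345.
|P∩R| = 2.875.
|Q∩R|: x∈[5,6], y∈[2,4] → 1·2 = 2.
|P∩Q∩R| = 1.4667.
|P ∪ Q ∪ R| = 92 − 19.1095 + 1.4667 = 74.36.

74.36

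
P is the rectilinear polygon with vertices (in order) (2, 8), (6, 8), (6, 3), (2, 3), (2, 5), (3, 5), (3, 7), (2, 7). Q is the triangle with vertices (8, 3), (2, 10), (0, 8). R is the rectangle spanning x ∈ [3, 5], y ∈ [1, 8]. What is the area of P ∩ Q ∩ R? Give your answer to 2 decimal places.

4.04

The intersection is the polygon with vertices (5,6.5), (5,4.875), (3,6.125), (3,7), (3,8), (3.714,8).
By the shoelace formula its area is 4.04.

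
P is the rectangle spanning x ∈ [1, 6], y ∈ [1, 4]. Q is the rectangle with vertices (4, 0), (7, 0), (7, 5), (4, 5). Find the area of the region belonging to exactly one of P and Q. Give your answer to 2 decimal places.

|P∩Q|: x∈[4,6], y∈[1,4] → 2·3 = 6.
|P △ Q| = |P| + |Q| − 2·|P∩Q| = 15 + 15 − 12 = 18.00.

18.00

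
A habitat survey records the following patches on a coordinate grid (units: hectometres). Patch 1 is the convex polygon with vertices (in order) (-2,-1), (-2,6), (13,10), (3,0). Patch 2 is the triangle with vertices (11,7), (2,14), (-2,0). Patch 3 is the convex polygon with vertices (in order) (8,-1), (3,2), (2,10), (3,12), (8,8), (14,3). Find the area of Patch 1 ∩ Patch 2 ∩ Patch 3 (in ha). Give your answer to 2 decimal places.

The intersection is the polygon with vertices (8.833,5.833), (2.919,2.649), (2.355,7.161), (7.375,8.5), (8,8), (9.636,6.636).
By the shoelace formula its area is 23.59.

23.59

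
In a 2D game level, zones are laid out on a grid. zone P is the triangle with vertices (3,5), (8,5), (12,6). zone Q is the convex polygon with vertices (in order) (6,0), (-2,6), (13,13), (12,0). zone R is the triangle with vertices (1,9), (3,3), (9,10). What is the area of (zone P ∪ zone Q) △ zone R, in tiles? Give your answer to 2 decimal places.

|zone P ∪ zone Q| = 112.
|(zone P ∪ zone Q) ∩ zone R| = 21.6229.
|(zone P ∪ zone Q) △ zone R| = 112 + 25 − 43.2458 = 93.75.

93.75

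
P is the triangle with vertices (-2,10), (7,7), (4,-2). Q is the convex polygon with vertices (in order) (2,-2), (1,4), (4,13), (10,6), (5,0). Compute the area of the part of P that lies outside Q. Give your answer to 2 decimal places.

11.96

|P| = 45, |P∩Q| = 33.0357.
|P ∖ Q| = |P| − |P∩Q| = 45 − 33.0357 = 11.96.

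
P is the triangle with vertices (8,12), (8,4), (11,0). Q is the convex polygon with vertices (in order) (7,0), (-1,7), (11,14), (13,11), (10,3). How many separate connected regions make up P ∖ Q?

1

P ∖ Q is a single connected region.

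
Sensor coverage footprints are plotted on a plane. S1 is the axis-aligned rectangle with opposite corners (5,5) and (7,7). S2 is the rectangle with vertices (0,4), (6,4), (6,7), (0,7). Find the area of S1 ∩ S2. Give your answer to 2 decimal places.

|S1∩S2|: x∈[5,6], y∈[5,7] → 1·2 = 2.

2.00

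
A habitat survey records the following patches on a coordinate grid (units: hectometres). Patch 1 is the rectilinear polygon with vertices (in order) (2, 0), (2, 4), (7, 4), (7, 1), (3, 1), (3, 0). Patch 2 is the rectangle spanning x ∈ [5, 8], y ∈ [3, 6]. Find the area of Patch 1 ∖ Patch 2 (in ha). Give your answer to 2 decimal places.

|Patch 1| = 16, |Patch 1∩Patch 2| = 2.
|Patch 1 ∖ Patch 2| = |Patch 1| − |Patch 1∩Patch 2| = 16 − 2 = 14.00.

14.00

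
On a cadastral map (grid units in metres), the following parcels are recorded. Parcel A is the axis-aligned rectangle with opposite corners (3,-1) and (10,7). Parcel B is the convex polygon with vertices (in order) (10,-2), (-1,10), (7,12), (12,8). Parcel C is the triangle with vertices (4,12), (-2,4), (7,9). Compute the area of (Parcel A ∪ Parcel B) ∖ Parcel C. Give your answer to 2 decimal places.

|Parcel A ∪ Parcel B| = 108.1856.
|(Parcel A ∪ Parcel B) ∩ Parcel C| = 15.6165.
|(Parcel A ∪ Parcel B) ∖ Parcel C| = 108.1856 − 15.6165 = 92.57.

92.57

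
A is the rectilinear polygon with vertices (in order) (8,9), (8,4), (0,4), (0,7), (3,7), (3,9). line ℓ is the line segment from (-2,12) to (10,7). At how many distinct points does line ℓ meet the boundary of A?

2

The segment meets the boundary at (8,7.833), (5.2,9).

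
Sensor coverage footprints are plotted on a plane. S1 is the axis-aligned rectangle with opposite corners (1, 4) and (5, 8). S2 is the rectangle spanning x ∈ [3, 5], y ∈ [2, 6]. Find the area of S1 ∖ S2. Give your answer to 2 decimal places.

12.00

|S1∩S2|: x∈[3,5], y∈[4,6] → 2·2 = 4.
|S1| = 16.
|S1 ∖ S2| = |S1| − |S1∩S2| = 16 − 4 = 12.00.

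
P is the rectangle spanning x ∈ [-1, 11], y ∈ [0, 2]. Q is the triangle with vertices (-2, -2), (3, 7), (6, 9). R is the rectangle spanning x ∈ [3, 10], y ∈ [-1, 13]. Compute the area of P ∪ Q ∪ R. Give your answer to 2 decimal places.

By inclusion–exclusion:
Individual areas: |P| = 24, |Q| = 8.5, |R| = 98.
|P∩Q| = 1.0303.
|P∩R|: x∈[3,10], y∈[0,2] → 7·2 = 14.
|Q∩R| = 3.1875.
|P∩Q∩R| = 0.
|P ∪ Q ∪ R| = 130.5 − 18.2178 + 0 = 112.28.

112.28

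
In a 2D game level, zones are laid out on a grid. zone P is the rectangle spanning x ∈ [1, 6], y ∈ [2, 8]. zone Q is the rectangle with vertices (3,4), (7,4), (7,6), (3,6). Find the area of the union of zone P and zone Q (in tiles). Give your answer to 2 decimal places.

By inclusion–exclusion:
Individual areas: |zone P| = 30, |zone Q| = 8.
|zone P∩zone Q|: x∈[3,6], y∈[4,6] → 3·2 = 6.
|zone P ∪ zone Q| = 38 − 6 = 32.00.

32.00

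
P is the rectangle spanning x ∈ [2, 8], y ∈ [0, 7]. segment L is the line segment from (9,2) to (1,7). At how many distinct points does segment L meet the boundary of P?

The segment meets the boundary at (2,6.375), (8,2.625).

2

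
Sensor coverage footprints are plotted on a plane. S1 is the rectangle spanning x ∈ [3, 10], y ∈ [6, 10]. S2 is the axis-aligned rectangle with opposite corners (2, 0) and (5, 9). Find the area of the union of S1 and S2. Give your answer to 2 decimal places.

By inclusion–exclusion:
Individual areas: |S1| = 28, |S2| = 27.
|S1∩S2|: x∈[3,5], y∈[6,9] → 2·3 = 6.
|S1 ∪ S2| = 55 − 6 = 49.00.

49.00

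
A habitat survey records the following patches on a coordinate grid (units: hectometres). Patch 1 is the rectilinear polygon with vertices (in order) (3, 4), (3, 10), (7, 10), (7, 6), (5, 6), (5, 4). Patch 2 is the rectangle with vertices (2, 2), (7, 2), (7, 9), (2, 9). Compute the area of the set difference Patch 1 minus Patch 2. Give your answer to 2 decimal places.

4.00

|Patch 1| = 20, |Patch 1∩Patch 2| = 16.
|Patch 1 ∖ Patch 2| = |Patch 1| − |Patch 1∩Patch 2| = 20 − 16 = 4.00.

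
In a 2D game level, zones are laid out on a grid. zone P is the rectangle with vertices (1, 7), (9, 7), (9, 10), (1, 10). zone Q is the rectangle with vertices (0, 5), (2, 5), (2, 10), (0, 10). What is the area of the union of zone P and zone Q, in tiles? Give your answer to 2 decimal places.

31.00

By inclusion–exclusion:
Individual areas: |zone P| = 24, |zone Q| = 10.
|zone P∩zone Q|: x∈[1,2], y∈[7,10] → 1·3 = 3.
|zone P ∪ zone Q| = 34 − 3 = 31.00.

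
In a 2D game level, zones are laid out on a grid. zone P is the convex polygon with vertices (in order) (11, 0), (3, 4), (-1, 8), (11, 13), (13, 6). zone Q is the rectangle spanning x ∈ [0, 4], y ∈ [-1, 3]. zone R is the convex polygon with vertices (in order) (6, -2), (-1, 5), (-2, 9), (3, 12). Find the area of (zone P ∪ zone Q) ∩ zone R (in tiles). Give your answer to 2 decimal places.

22.98

|zone P ∪ zone Q| = 115.
|(zone P ∪ zone Q) ∩ zone R| = 22.98.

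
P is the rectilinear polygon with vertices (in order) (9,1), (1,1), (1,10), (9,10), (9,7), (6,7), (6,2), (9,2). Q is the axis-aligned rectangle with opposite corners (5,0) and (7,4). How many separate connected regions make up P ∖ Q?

P ∖ Q splits into 2 disjoint pieces (area 2, area 51).

2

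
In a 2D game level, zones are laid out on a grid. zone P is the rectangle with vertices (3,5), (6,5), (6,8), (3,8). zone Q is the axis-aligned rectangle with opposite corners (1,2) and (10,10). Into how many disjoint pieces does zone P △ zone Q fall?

1

zone P △ zone Q is a single connected region.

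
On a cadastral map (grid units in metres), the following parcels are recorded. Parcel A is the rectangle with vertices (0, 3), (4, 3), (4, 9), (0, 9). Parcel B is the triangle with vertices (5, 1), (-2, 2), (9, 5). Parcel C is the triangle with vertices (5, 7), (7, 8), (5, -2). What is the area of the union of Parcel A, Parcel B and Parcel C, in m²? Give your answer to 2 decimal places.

45.69

By inclusion–exclusion:
Individual areas: |Parcel A| = 24, |Parcel B| = 16, |Parcel C| = 9.
|Parcel A∩Parcel B| = 0.7424.
|Parcel A∩Parcel C| = 0.
|Parcel B∩Parcel C| = 2.5682.
|Parcel A∩Parcel B∩Parcel C| = 0.
|Parcel A ∪ Parcel B ∪ Parcel C| = 49 − 3.3106 + 0 = 45.69.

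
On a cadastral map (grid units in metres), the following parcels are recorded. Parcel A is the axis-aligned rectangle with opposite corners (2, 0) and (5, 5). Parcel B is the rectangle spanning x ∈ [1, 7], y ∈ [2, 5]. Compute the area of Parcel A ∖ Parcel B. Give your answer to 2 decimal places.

|Parcel A∩Parcel B|: x∈[2,5], y∈[2,5] → 3·3 = 9.
|Parcel A| = 15.
|Parcel A ∖ Parcel B| = |Parcel A| − |Parcel A∩Parcel B| = 15 − 9 = 6.00.

6.00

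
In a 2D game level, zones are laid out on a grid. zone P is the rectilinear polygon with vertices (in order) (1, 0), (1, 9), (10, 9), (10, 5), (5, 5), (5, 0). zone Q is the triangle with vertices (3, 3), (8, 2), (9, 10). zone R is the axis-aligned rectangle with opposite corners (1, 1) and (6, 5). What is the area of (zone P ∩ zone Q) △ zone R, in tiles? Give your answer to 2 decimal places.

|zone P ∩ zone Q| = 11.4714.
|(zone P ∩ zone Q) ∩ zone R| = 2.6857.
|(zone P ∩ zone Q) △ zone R| = 11.4714 + 20 − 5.3714 = 26.10.

26.10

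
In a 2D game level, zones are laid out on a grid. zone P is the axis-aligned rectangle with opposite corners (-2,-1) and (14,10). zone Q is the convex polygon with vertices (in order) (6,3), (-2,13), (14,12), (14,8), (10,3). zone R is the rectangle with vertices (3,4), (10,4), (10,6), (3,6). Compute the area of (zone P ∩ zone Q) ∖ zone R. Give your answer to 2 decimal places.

|zone P ∩ zone Q| = 65.6.
|(zone P ∩ zone Q) ∩ zone R| = 11.2.
|(zone P ∩ zone Q) ∖ zone R| = 65.6 − 11.2 = 54.40.

54.40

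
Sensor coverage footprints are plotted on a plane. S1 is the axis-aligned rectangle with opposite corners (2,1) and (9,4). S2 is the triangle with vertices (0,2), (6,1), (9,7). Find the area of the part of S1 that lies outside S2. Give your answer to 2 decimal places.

8.79

|S1| = 21, |S1∩S2| = 12.2056.
|S1 ∖ S2| = |S1| − |S1∩S2| = 21 − 12.2056 = 8.79.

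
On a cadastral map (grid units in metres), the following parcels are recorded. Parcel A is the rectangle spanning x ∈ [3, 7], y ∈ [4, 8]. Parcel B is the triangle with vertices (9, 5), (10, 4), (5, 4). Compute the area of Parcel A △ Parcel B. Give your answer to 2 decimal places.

|Parcel A| = 16, |Parcel B| = 2.5, |Parcel A∩Parcel B| = 0.5.
|Parcel A △ Parcel B| = |Parcel A| + |Parcel B| − 2·|Parcel A∩Parcel B| = 16 + 2.5 − 1 = 17.50.

17.50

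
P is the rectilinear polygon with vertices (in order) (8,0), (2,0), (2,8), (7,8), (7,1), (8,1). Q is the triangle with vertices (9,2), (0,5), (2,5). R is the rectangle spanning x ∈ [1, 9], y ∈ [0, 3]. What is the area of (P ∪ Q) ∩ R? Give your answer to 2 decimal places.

|P ∪ Q| = 41.8571.
|(P ∪ Q) ∩ R| = 16.19.

16.19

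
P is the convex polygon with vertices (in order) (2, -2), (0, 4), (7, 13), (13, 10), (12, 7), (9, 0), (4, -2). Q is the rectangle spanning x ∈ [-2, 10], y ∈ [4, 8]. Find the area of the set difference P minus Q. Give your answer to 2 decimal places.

|P| = 116.5, |P∩Q| = 33.7778.
|P ∖ Q| = |P| − |P∩Q| = 116.5 − 33.7778 = 82.72.

82.72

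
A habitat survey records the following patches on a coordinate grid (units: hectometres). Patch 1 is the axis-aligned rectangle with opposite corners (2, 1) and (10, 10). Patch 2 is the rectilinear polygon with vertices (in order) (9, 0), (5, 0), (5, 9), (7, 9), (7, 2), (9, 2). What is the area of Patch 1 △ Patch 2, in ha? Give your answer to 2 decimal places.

58.00

|Patch 1| = 72, |Patch 2| = 22, |Patch 1∩Patch 2| = 18.
|Patch 1 △ Patch 2| = |Patch 1| + |Patch 2| − 2·|Patch 1∩Patch 2| = 72 + 22 − 36 = 58.00.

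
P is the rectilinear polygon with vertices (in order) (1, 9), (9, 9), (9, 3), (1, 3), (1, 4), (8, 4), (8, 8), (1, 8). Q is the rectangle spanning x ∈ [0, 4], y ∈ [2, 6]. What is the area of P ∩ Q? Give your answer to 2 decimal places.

3.00

The intersection is the polygon with vertices (1,3), (1,4), (4,4), (4,3).
By the shoelace formula its area is 3.00.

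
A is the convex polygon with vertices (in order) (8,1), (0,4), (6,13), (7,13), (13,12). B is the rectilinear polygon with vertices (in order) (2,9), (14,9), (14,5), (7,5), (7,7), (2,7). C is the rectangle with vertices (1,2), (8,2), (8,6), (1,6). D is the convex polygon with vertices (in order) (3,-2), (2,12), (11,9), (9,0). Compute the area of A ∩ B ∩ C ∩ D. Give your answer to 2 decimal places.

The intersection is the polygon with vertices (7,6), (8,6), (8,5), (7,5).
By the shoelace formula its area is 1.00.

1.00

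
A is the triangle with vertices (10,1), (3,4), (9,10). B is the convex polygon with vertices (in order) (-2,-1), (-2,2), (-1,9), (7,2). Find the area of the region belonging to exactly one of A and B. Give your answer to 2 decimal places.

|A| = 30, |B| = 45, |A∩B| = 1.92.
|A △ B| = |A| + |B| − 2·|A∩B| = 30 + 45 − 3.84 = 71.16.

71.16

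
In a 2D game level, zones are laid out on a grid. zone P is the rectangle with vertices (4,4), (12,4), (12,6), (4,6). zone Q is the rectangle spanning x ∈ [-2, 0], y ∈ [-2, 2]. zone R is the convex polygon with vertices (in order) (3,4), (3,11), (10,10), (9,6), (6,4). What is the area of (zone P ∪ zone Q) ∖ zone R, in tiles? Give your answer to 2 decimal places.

|zone P ∪ zone Q| = 24.
|(zone P ∪ zone Q) ∩ zone R| = 7.
|(zone P ∪ zone Q) ∖ zone R| = 24 − 7 = 17.00.

17.00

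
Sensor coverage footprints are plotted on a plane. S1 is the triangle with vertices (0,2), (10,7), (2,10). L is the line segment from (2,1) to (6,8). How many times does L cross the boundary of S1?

The segment meets the boundary at (3.6,3.8).

1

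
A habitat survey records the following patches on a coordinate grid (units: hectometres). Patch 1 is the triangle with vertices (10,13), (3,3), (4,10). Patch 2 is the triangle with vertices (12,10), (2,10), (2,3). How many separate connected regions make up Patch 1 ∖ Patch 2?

Patch 1 ∖ Patch 2 splits into 2 disjoint pieces (area 5.85, area 0.2974).

2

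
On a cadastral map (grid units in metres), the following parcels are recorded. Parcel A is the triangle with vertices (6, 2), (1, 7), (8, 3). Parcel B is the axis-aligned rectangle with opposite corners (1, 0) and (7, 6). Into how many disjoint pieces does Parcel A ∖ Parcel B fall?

Parcel A ∖ Parcel B splits into 2 disjoint pieces (area 0.375, area 0.5357).

2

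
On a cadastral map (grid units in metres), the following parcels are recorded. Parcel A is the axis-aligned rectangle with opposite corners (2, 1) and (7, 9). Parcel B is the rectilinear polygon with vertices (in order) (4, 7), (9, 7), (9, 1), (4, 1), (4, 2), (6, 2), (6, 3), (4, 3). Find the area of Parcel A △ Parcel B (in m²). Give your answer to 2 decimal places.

|Parcel A| = 40, |Parcel B| = 28, |Parcel A∩Parcel B| = 16.
|Parcel A △ Parcel B| = |Parcel A| + |Parcel B| − 2·|Parcel A∩Parcel B| = 40 + 28 − 32 = 36.00.

36.00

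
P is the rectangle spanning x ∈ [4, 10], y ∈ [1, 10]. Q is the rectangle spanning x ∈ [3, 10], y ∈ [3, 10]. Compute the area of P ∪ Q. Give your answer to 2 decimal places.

61.00

By inclusion–exclusion:
Individual areas: |P| = 54, |Q| = 49.
|P∩Q|: x∈[4,10], y∈[3,10] → 6·7 = 42.
|P ∪ Q| = 103 − 42 = 61.00.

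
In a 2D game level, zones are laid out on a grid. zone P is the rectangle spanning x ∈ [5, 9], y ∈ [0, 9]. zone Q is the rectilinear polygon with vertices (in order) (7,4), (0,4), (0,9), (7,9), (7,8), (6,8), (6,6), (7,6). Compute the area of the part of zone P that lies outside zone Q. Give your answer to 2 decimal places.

|zone P| = 36, |zone P∩zone Q| = 8.
|zone P ∖ zone Q| = |zone P| − |zone P∩zone Q| = 36 − 8 = 28.00.

28.00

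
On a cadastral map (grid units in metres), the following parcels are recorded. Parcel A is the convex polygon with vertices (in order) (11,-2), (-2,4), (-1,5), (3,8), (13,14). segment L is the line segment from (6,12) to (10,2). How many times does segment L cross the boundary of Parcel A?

1

The segment meets the boundary at (6.71,10.226).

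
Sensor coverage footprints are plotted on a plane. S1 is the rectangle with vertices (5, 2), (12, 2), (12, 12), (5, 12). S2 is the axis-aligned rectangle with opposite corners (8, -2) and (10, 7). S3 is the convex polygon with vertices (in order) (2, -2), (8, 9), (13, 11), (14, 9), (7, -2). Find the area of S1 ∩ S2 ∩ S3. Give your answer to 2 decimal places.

9.84

The intersection is the polygon with vertices (8,7), (10,7), (10,2.714), (9.546,2), (8,2).
By the shoelace formula its area is 9.84.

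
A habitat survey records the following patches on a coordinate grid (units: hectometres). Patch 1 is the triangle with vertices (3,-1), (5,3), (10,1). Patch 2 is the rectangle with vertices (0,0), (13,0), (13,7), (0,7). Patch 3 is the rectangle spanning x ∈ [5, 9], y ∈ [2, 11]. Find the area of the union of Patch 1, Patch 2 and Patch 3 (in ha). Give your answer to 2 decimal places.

108.50

By inclusion–exclusion:
Individual areas: |Patch 1| = 12, |Patch 2| = 91, |Patch 3| = 36.
|Patch 1∩Patch 2| = 10.5.
|Patch 1∩Patch 3| = 1.25.
|Patch 2∩Patch 3|: x∈[5,9], y∈[2,7] → 4·5 = 20.
|Patch 1∩Patch 2∩Patch 3| = 1.25.
|Patch 1 ∪ Patch 2 ∪ Patch 3| = 139 − 31.75 + 1.25 = 108.50.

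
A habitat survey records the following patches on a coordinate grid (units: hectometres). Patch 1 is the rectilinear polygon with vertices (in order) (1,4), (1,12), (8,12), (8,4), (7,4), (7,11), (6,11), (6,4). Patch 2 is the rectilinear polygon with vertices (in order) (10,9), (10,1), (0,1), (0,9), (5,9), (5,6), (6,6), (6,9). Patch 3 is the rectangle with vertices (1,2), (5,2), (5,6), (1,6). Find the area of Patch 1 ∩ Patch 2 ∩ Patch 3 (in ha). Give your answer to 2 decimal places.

8.00

The intersection is the polygon with vertices (1,4), (1,6), (5,6), (5,4).
By the shoelace formula its area is 8.00.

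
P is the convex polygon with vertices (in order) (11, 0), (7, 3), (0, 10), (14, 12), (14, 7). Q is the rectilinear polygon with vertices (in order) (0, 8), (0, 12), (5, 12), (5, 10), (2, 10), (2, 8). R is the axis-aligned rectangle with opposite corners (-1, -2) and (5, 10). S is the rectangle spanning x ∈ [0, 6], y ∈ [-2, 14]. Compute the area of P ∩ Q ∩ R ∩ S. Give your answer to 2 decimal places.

2.00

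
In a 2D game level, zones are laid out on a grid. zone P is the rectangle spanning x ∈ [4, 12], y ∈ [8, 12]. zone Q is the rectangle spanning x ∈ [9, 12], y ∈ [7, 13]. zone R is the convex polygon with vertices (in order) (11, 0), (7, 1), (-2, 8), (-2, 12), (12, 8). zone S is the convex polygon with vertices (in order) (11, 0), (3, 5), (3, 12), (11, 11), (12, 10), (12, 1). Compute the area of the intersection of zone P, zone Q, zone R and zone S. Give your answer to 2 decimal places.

1.29

The intersection is the polygon with vertices (9,8.857), (12,8), (9,8).
By the shoelace formula its area is 1.29.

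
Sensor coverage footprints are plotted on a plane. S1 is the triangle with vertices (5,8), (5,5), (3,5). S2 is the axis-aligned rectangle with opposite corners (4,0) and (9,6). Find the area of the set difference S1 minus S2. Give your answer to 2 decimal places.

|S1| = 3, |S1∩S2| = 1.
|S1 ∖ S2| = |S1| − |S1∩S2| = 3 − 1 = 2.00.

2.00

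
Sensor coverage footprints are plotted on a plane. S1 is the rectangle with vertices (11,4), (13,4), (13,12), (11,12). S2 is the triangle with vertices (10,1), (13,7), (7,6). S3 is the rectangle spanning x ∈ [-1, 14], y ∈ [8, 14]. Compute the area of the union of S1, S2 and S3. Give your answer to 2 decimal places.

111.08

By inclusion–exclusion:
Individual areas: |S1| = 16, |S2| = 16.5, |S3| = 90.
|S1∩S2| = 3.4167.
|S1∩S3|: x∈[11,13], y∈[8,12] → 2·4 = 8.
|S2∩S3| = 0.
|S1∩S2∩S3| = 0.
|S1 ∪ S2 ∪ S3| = 122.5 − 11.4167 + 0 = 111.08.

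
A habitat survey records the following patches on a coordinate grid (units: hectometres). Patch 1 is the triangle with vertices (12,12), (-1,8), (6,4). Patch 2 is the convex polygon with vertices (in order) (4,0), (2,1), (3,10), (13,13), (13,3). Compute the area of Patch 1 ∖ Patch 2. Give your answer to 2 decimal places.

6.11

|Patch 1| = 40, |Patch 1∩Patch 2| = 33.8925.
|Patch 1 ∖ Patch 2| = |Patch 1| − |Patch 1∩Patch 2| = 40 − 33.8925 = 6.11.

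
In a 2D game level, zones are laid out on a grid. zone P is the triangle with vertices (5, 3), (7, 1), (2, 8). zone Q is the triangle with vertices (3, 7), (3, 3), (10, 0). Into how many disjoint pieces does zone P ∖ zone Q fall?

2

zone P ∖ zone Q splits into 2 disjoint pieces (area 0.0294, area 0.1333).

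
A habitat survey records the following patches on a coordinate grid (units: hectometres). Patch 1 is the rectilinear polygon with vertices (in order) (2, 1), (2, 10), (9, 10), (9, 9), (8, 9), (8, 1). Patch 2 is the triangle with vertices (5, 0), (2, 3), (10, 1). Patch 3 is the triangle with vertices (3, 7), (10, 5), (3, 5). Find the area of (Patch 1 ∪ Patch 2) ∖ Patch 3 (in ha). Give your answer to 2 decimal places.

|Patch 1 ∪ Patch 2| = 58.5.
|(Patch 1 ∪ Patch 2) ∩ Patch 3| = 6.4286.
|(Patch 1 ∪ Patch 2) ∖ Patch 3| = 58.5 − 6.4286 = 52.07.

52.07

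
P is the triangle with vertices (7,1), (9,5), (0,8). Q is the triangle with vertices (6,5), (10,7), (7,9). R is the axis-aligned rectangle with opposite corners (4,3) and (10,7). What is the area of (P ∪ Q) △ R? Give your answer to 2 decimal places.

|P ∪ Q| = 27.5154.
|(P ∪ Q) ∩ R| = 15.6821.
|(P ∪ Q) △ R| = 27.5154 + 24 − 31.3641 = 20.15.

20.15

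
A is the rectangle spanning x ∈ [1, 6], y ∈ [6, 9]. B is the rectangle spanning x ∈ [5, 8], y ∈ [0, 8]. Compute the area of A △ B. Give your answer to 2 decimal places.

|A∩B|: x∈[5,6], y∈[6,8] → 1·2 = 2.
|A △ B| = |A| + |B| − 2·|A∩B| = 15 + 24 − 4 = 35.00.

35.00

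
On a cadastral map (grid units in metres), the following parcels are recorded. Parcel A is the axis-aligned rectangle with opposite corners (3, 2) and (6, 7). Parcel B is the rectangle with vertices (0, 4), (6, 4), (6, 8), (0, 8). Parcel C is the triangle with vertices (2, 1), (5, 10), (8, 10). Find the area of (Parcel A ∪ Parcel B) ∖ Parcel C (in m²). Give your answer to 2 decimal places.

22.92

|Parcel A ∪ Parcel B| = 30.
|(Parcel A ∪ Parcel B) ∩ Parcel C| = 7.0833.
|(Parcel A ∪ Parcel B) ∖ Parcel C| = 30 − 7.0833 = 22.92.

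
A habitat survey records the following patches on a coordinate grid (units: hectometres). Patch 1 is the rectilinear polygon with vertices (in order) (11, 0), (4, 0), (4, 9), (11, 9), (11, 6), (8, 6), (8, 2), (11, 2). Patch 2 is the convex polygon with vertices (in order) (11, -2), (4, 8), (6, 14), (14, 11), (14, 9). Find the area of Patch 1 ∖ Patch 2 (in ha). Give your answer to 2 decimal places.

22.54

|Patch 1| = 51, |Patch 1∩Patch 2| = 28.4619.
|Patch 1 ∖ Patch 2| = |Patch 1| − |Patch 1∩Patch 2| = 51 − 28.4619 = 22.54.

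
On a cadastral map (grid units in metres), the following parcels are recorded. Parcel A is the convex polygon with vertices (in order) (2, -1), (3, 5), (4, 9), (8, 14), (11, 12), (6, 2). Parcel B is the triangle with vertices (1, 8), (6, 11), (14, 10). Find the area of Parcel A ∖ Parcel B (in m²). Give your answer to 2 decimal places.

|Parcel A| = 57, |Parcel A∩Parcel B| = 9.7632.
|Parcel A ∖ Parcel B| = |Parcel A| − |Parcel A∩Parcel B| = 57 − 9.7632 = 47.24.

47.24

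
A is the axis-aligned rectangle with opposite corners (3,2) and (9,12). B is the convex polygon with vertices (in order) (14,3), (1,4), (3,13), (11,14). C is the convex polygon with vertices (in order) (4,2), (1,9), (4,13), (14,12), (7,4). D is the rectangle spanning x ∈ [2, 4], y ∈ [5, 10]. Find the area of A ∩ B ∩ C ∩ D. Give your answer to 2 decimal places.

The intersection is the polygon with vertices (3,10), (4,10), (4,5), (3,5).
By the shoelace formula its area is 5.00.

5.00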